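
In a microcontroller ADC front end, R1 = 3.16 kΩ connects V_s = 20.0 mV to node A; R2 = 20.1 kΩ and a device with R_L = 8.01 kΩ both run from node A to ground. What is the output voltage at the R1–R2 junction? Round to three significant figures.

V_out ≈ 12.9 mV

First combine the lower leg with the load: R2 ‖ R_L = 5.728 kΩ.
Now apply the divider: V_out = 20.0 × 0.6444 = 12.89 mV.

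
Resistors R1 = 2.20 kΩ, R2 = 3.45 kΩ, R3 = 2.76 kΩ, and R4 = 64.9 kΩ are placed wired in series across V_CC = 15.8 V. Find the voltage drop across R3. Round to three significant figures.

Total series resistance ΣR = 2.20 + 3.45 + 2.76 + 64.9 = 73.31 kΩ.
By the voltage-divider rule, V = 15.8 × 2.760/73.31 = 0.5948 V.

V ≈ 0.595 V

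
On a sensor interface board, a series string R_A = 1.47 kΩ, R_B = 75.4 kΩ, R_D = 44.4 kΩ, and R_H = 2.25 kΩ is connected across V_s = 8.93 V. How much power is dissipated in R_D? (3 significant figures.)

P ≈ 0.232 mW

Series current I = V_s/ΣR = 8.93/123.5 = 0.07230 mA.
P = I²R = 0.005227 × 44.4 = 0.2321 mW.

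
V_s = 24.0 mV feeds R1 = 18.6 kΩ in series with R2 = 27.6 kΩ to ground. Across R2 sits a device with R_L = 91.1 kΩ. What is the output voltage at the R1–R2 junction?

V_out ≈ 12.8 mV

R2 ‖ R_L = (27.6 × 91.1)/(27.6 + 91.1) = 21.18 kΩ.
Then V_out = V_s · R2'/(R1 + R2') = 24.0 × 21.18/39.78 = 12.78 mV.
(Unloaded it would be 14.3 mV; the load pulls it down.)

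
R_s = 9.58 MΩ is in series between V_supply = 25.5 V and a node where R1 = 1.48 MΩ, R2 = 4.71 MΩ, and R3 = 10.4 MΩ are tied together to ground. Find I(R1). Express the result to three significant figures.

I ≈ 1.65 µA

Combine the parallel branches: R_p = (1/1.48 + 1/4.71 + 1/10.4)⁻¹ = 1.016 MΩ.
V_A by voltage divider: V_A = 25.5 × 1.016/(9.58 + 1.016) = 2.445 V.
Branch current I = V_A/R1 = 2.445/1.48 = 1.652 µA.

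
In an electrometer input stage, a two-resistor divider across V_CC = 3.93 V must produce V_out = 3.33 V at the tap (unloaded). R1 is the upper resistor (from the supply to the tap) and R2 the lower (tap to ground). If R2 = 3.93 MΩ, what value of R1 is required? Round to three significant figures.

The divider ratio is R2/(R1+R2) = 3.33/3.93 = 0.8473.
So R1 = R2 · (V_CC/V_out − 1) = 3.93 × (3.93/3.33 − 1) = 3.93 × 0.1802 = 0.7081 MΩ.

R1 ≈ 0.708 MΩ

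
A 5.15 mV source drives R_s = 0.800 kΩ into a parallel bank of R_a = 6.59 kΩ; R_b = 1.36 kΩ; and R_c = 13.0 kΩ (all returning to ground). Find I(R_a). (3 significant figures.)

I ≈ 0.441 µA

Equivalent of the parallel group: R_p = 1.037 kΩ.
V_A = 5.15 × 1.037/1.837 = 2.908 mV.
I(R_a) = V_A / R_a = 2.908/6.59 = 0.4412 µA.
(Check via current divider: I_total = 2.803 µA; share G_k/ΣG = 0.1574 → same result.)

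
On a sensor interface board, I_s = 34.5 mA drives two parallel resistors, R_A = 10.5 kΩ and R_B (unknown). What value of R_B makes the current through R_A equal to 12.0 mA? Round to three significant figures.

In a two-way split, I_A/I_s = R_B/(R_A + R_B).
With f = 0.3478, R_B = R_A · f/(1−f) = 10.5 × 0.5333 = 5.600 kΩ.

R_B ≈ 5.60 kΩ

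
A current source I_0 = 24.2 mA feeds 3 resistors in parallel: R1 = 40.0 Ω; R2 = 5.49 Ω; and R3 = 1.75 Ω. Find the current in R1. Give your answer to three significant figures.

I ≈ 0.777 mA

Conductances: ΣG = 1/40.0 + 1/5.49 + 1/1.75 = 0.7786 (1/Ω).
R1 takes the fraction G_k/ΣG = 0.02500/0.7786 = 0.03211, so I = 24.2 × 0.03211 = 0.7771 mA.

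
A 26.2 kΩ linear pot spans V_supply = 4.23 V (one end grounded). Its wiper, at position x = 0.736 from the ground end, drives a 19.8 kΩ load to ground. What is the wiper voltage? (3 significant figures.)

V_out ≈ 2.48 V

Lower segment x·R_p = 19.28 kΩ; upper segment (1−x)·R_p = 6.917 kΩ.
Lower segment in parallel with the load: 19.28 ‖ 19.8 = 9.769 kΩ.
Loaded-divider output: V_out = 4.23 × 0.5855 = 2.477 V.
(Unloaded: V_out = x·V_supply = 3.11 V.)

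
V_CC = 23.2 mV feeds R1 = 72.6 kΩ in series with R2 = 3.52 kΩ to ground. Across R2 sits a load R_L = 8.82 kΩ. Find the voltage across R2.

The load sits in parallel with R2, giving an effective lower resistance R2' = R2·R_L/(R2+R_L) = 2.516 kΩ.
Now apply the divider: V_out = 23.2 × 0.03349 = 0.7771 mV.

V_out ≈ 0.777 mV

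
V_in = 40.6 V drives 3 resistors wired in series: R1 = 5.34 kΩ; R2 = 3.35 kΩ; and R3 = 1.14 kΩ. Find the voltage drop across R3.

Total series resistance ΣR = 5.34 + 3.35 + 1.14 = 9.830 kΩ.
Voltage divider: V = V_in · (1.140 / 9.830) = 40.6 × 0.1160 = 4.708 V.

V ≈ 4.71 V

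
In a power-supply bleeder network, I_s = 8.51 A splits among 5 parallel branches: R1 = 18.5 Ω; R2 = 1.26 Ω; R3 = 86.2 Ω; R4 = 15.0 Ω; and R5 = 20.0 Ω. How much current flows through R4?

ΣG = 1/18.5 + 1/1.26 + 1/86.2 + 1/15.0 + 1/20.0 = 0.9760.
By the current-divider rule, I = I_s · G_k/ΣG = 8.51 × 0.06831 = 0.5813 A.

I ≈ 0.581 A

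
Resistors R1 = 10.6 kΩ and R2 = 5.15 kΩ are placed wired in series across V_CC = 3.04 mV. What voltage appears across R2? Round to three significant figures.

Total series resistance ΣR = 10.6 + 5.15 = 15.75 kΩ.
V = V_CC · R/ΣR = 3.04 × 0.3270 = 0.9940 mV.

V ≈ 0.994 mV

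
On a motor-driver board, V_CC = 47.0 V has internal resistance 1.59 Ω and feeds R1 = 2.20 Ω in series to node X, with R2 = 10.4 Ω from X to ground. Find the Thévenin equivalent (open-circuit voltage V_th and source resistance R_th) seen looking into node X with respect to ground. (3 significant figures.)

V_th ≈ 34.4 V, R_th ≈ 2.78 Ω

R1' = 1.59 + 2.20 = 3.790 Ω (source resistance + R1).
Open-circuit (no load on X): V_th = V_CC · R2/(R1' + R2) = 47.0 × 10.4/(3.790 + 10.4) = 34.45 V.
Looking into X with the source shorted: R_th = R1'·R2/(R1'+R2) = 3.790 × 10.4/14.19 = 2.778 Ω.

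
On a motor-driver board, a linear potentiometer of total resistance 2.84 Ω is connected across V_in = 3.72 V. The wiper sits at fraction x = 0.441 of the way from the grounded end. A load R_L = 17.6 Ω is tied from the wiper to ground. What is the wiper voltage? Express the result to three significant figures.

V_out ≈ 1.58 V

The pot divides into 1.588 Ω above the wiper and 1.252 Ω below.
R_L loads the lower segment: effective lower R = 1.169 Ω.
Loaded-divider output: V_out = 3.72 × 0.4241 = 1.578 V.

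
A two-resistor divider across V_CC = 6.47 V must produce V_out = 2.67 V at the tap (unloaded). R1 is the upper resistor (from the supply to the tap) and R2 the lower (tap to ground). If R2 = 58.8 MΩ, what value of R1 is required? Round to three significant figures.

R1 ≈ 83.7 MΩ

Required fraction k = V_out/V_CC = 0.4127.
So R1 = R2 · (V_CC/V_out − 1) = 58.8 × (6.47/2.67 − 1) = 58.8 × 1.423 = 83.69 MΩ.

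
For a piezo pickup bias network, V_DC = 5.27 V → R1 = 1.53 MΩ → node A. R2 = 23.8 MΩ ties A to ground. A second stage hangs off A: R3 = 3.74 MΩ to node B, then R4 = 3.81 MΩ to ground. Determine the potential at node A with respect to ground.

The second stage (R3 + R4 = 7.550 MΩ) loads node A in parallel with R2.
Effective lower resistance at A: R2 ‖ 7.550 = 5.732 MΩ.
So V_A = 5.27 × 0.7893 = 4.160 V.

V_A ≈ 4.16 V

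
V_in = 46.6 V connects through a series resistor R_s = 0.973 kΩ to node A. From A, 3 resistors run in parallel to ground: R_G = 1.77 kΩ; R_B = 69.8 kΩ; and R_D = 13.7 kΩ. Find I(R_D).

I ≈ 2.08 mA

Parallel bank: R_p = 1/(1/1.77 + 1/69.8 + 1/13.7) = 1.533 kΩ.
V_A by voltage divider: V_A = 46.6 × 1.533/(0.973 + 1.533) = 28.51 V.
I(R_D) = V_A / R_D = 28.51/13.7 = 2.081 mA.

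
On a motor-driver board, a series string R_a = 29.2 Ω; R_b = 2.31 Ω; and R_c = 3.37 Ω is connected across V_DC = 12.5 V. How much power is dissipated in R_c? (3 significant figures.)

P ≈ 0.433 W

The common current is I = 12.5/34.88 = 0.3584 A.
V(R_c) = I·R = 1.208 V; P = V·I = 1.208 × 0.3584 = 0.4328 W.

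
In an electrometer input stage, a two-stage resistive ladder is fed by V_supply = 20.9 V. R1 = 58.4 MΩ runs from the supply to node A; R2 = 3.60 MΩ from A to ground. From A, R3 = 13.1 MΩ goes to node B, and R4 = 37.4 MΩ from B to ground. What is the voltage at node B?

The second stage (R3 + R4 = 50.50 MΩ) loads node A in parallel with R2.
Effective lower resistance at A: R2 ‖ 50.50 = 3.360 MΩ.
First divider: V_A = V_supply · 3.360/(58.4 + 3.360) = 1.137 V.
Then the unloaded second divider: V_B = V_A × R4/(R3+R4) = 1.137 × 0.7406 = 0.8422 V.

V_B ≈ 0.842 V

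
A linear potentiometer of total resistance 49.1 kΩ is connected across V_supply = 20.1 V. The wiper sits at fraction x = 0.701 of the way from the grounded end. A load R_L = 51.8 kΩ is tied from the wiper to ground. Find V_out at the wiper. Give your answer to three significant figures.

Split the track: R_lower = x·R_p = 34.42 kΩ, R_upper = (1−x)·R_p = 14.68 kΩ.
R_L loads the lower segment: effective lower R = 20.68 kΩ.
Loaded-divider output: V_out = 20.1 × 0.5848 = 11.75 V.
(Unloaded: V_out = x·V_supply = 14.1 V.)

V_out ≈ 11.8 V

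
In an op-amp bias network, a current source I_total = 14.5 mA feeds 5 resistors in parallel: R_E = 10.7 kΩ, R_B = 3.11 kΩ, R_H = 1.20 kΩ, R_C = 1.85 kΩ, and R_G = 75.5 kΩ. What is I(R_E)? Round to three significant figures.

I ≈ 0.752 mA

ΣG = 1/10.7 + 1/3.11 + 1/1.20 + 1/1.85 + 1/75.5 = 1.802.
R_E takes the fraction G_k/ΣG = 0.09346/1.802 = 0.05186, so I = 14.5 × 0.05186 = 0.7520 mA.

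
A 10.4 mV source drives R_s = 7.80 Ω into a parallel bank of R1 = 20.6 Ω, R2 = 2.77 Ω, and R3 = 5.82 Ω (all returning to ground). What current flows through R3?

Parallel bank: R_p = 1/(1/20.6 + 1/2.77 + 1/5.82) = 1.720 Ω.
V_A by voltage divider: V_A = 10.4 × 1.720/(7.80 + 1.720) = 1.879 mV.
I(R3) = V_A / R3 = 1.879/5.82 = 0.3229 mA.

I ≈ 0.323 mA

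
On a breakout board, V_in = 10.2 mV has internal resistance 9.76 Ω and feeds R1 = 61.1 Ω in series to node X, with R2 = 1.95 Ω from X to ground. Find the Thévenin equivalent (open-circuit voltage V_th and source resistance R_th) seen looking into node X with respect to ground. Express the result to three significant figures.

V_th ≈ 0.273 mV, R_th ≈ 1.90 Ω

R1' = 9.76 + 61.1 = 70.86 Ω (source resistance + R1).
With X open, the divider is unloaded: V_th = 10.2 × 1.95/72.81 = 0.2732 mV.
Zeroing V_in shorts the top of R1' to ground, so R_th = R1' ‖ R2 = 1.898 Ω.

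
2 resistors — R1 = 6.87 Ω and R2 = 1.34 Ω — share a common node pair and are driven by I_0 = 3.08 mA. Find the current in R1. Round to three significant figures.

For two parallel branches, I_k = I_0 · (other R)/(sum of R).
I(R1) = 3.08 × 1.34/(6.87 + 1.34) = 3.08 × 0.1632 = 0.5027 mA.

I ≈ 0.503 mA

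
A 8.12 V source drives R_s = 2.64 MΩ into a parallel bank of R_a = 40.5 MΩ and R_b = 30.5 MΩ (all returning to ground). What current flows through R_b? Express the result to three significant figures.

I ≈ 0.231 µA

Equivalent of the parallel group: R_p = 17.40 MΩ.
Node voltage V_A = V_CC · R_p/(R_s + R_p) = 8.12 × 0.8682 = 7.050 V.
Branch current I = V_A/R_b = 7.050/30.5 = 0.2312 µA.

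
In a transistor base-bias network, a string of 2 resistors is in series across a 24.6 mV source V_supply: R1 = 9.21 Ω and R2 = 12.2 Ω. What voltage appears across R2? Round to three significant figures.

ΣR = 9.21 + 12.2 = 21.41 Ω.
By the voltage-divider rule, V = 24.6 × 12.20/21.41 = 14.02 mV.

V ≈ 14.0 mV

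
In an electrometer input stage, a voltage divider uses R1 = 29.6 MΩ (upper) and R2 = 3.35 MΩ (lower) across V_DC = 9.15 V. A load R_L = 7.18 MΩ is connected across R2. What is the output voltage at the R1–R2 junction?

V_out ≈ 0.656 V

The load sits in parallel with R2, giving an effective lower resistance R2' = R2·R_L/(R2+R_L) = 2.284 MΩ.
Voltage divider with the loaded lower leg: V_out = 9.15 × 2.284/(29.6 + 2.284) = 9.15 × 0.07164 = 0.6555 V.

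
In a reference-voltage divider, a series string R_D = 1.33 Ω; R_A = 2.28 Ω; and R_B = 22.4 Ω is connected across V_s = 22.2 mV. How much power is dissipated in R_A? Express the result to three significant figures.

Series current I = V_s/ΣR = 22.2/26.01 = 0.8535 mA.
V(R_A) = I·R = 1.946 mV; P = V·I = 1.946 × 0.8535 = 1.661 µW.

P ≈ 1.66 µW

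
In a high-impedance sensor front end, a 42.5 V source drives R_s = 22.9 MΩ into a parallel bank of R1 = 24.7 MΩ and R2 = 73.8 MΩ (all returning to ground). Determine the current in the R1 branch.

Parallel bank: R_p = 1/(1/24.7 + 1/73.8) = 18.51 MΩ.
V_A = 42.5 × 18.51/41.41 = 19.00 V.
I(R1) = V_A / R1 = 19.00/24.7 = 0.7690 µA.
(Check via current divider: I_total = 1.026 µA; share G_k/ΣG = 0.7492 → same result.)

I ≈ 0.769 µA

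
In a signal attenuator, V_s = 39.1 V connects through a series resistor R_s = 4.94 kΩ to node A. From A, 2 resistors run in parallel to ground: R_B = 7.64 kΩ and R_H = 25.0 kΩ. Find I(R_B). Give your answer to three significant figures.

Equivalent of the parallel group: R_p = 5.852 kΩ.
V_A = 39.1 × 5.852/10.79 = 21.20 V.
I(R_B) = V_A / R_B = 21.20/7.64 = 2.775 mA.

I ≈ 2.78 mA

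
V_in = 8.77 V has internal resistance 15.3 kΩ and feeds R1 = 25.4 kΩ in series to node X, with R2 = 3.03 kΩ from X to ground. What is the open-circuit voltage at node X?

R1' = 15.3 + 25.4 = 40.70 kΩ (source resistance + R1).
V_th is the unloaded tap voltage: V_in · R2/(R1'+R2) = 8.77 × 0.06929 = 0.6077 V.

V_th ≈ 0.608 V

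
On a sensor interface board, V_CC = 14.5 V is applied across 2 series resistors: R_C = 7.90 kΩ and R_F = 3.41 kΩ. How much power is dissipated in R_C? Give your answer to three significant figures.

ΣR = 11.31 kΩ → I = 14.5/11.31 = 1.282 mA.
P(R_C) = I²·R_C = (1.282)² × 7.90 = 12.98 mW.

P ≈ 13.0 mW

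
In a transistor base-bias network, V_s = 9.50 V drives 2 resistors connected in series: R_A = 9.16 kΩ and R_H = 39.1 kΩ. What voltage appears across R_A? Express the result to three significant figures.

Series total: ΣR = 9.16 + 39.1 = 48.26 kΩ.
By the voltage-divider rule, V = 9.50 × 9.160/48.26 = 1.803 V.

V ≈ 1.80 V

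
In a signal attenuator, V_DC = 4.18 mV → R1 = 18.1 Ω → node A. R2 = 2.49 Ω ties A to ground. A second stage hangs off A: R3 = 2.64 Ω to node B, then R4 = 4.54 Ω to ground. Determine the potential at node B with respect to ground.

V_B ≈ 0.245 mV

Looking into the second stage from A: R3 + R4 = 7.180 Ω appears in parallel with R2.
Effective lower resistance at A: R2 ‖ 7.180 = 1.849 Ω.
V_A = 4.18 × 1.849/(18.1 + 1.849) = 0.3874 mV.
V_B = V_A × 0.6323 = 0.2450 mV.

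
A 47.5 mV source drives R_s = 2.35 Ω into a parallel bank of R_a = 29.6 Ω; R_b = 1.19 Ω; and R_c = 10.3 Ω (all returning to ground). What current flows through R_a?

Equivalent of the parallel group: R_p = 1.030 Ω.
Node voltage V_A = V_supply · R_p/(R_s + R_p) = 47.5 × 0.3047 = 14.47 mV.
Branch current I = V_A/R_a = 14.47/29.6 = 0.4889 mA.
(Check via current divider: I_total = 14.05 mA; share G_k/ΣG = 0.03479 → same result.)

I ≈ 0.489 mA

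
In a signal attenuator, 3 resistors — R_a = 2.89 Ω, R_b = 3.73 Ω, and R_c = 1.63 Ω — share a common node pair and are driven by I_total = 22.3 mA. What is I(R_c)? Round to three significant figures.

I ≈ 11.1 mA

ΣG = 1/2.89 + 1/3.73 + 1/1.63 = 1.228.
R_c takes the fraction G_k/ΣG = 0.6135/1.228 = 0.4997, so I = 22.3 × 0.4997 = 11.14 mA.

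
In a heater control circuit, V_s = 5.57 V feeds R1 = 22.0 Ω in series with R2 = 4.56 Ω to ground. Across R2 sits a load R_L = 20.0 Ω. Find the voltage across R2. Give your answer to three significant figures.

The load sits in parallel with R2, giving an effective lower resistance R2' = R2·R_L/(R2+R_L) = 3.713 Ω.
Then V_out = V_s · R2'/(R1 + R2') = 5.57 × 3.713/25.71 = 0.8044 V.

V_out ≈ 0.804 V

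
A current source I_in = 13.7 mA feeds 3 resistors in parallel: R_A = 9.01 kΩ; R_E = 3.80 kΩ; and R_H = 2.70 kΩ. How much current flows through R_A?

I ≈ 2.04 mA

Conductances: ΣG = 1/9.01 + 1/3.80 + 1/2.70 = 0.7445 (1/kΩ).
R_A takes the fraction G_k/ΣG = 0.1110/0.7445 = 0.1491, so I = 13.7 × 0.1491 = 2.042 mA.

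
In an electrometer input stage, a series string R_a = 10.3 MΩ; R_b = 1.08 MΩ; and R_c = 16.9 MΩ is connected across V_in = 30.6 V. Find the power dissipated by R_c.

Series current I = V_in/ΣR = 30.6/28.28 = 1.082 µA.
V(R_c) = I·R = 18.29 V; P = V·I = 18.29 × 1.082 = 19.79 µW.

P ≈ 19.8 µW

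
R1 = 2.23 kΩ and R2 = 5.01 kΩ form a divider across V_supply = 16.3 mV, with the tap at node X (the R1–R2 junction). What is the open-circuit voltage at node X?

V_th is the unloaded tap voltage: V_supply · R2/(R1+R2) = 16.3 × 0.6920 = 11.28 mV.

V_th ≈ 11.3 mV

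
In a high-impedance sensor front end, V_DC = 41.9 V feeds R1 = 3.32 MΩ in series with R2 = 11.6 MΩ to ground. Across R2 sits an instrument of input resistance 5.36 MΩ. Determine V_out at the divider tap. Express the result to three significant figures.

V_out ≈ 22.0 V

First combine the lower leg with the load: R2 ‖ R_L = 3.666 MΩ.
Then V_out = V_DC · R2'/(R1 + R2') = 41.9 × 3.666/6.986 = 21.99 V.
(Unloaded it would be 32.6 V; the load pulls it down.)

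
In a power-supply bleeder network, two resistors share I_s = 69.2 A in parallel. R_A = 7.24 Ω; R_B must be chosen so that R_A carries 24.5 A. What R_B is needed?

R_B ≈ 3.97 Ω

In a two-way split, I_A/I_s = R_B/(R_A + R_B).
With f = 0.3540, R_B = R_A · f/(1−f) = 7.24 × 0.5481 = 3.968 Ω.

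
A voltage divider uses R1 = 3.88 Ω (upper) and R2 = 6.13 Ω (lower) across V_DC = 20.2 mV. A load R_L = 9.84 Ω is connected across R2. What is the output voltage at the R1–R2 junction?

V_out ≈ 9.96 mV

R2 ‖ R_L = (6.13 × 9.84)/(6.13 + 9.84) = 3.777 Ω.
Then V_out = V_DC · R2'/(R1 + R2') = 20.2 × 3.777/7.657 = 9.964 mV.
(Unloaded it would be 12.4 mV; the load pulls it down.)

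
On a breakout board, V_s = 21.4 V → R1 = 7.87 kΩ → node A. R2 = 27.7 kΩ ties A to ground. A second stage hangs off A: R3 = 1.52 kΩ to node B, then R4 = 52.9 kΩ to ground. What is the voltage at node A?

V_A ≈ 15.0 V

The second stage (R3 + R4 = 54.42 kΩ) loads node A in parallel with R2.
R2 ‖ (R3+R4) = 18.36 kΩ.
First divider: V_A = V_s · 18.36/(7.87 + 18.36) = 14.98 V.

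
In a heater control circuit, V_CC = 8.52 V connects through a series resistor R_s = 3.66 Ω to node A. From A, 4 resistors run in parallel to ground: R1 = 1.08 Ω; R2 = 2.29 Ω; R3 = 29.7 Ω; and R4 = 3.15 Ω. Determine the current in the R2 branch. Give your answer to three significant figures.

I ≈ 0.512 A

Combine the parallel branches: R_p = (1/1.08 + 1/2.29 + 1/29.7 + 1/3.15)⁻¹ = 0.5835 Ω.
V_A by voltage divider: V_A = 8.52 × 0.5835/(3.66 + 0.5835) = 1.172 V.
Branch current I = V_A/R2 = 1.172/2.29 = 0.5116 A.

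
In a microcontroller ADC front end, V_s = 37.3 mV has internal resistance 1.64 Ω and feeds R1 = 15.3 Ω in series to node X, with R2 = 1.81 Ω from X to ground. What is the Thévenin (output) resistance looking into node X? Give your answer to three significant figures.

R_th ≈ 1.64 Ω

R1' = 1.64 + 15.3 = 16.94 Ω (source resistance + R1).
With V_s suppressed (replaced by a short), R_th = R1' ‖ R2 = (16.94 × 1.81)/(16.94 + 1.81) = 1.635 Ω.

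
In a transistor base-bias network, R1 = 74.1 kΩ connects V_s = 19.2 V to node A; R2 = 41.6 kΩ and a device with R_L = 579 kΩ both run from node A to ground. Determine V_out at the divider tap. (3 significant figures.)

V_out ≈ 6.60 V

R2 ‖ R_L = (41.6 × 579)/(41.6 + 579) = 38.81 kΩ.
Now apply the divider: V_out = 19.2 × 0.3437 = 6.600 V.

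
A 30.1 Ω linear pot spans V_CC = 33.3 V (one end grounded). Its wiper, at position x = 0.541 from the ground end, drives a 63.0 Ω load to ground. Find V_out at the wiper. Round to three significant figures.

Split the track: R_lower = x·R_p = 16.28 Ω, R_upper = (1−x)·R_p = 13.82 Ω.
(x·R_p) ‖ R_L = 12.94 Ω.
V_out = 33.3 × 12.94/(13.82 + 12.94) = 16.10 V.

V_out ≈ 16.1 V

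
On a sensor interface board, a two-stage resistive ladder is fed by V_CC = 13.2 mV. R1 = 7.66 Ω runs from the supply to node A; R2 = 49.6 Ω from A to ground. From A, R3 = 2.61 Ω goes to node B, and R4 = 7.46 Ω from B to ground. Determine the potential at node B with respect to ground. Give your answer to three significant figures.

Node A sees R2 in parallel with the series input of stage 2, R3 + R4 = 10.07 Ω.
Effective lower resistance at A: R2 ‖ 10.07 = 8.371 Ω.
V_A = 13.2 × 8.371/(7.66 + 8.371) = 6.893 mV.
Stage 2 is unloaded, so V_B = V_A · R4/(R3+R4) = 6.893 × 7.46/10.07 = 5.106 mV.

V_B ≈ 5.11 mV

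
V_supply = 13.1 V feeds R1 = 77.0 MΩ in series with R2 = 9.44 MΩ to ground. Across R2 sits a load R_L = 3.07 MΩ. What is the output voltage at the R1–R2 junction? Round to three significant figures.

R2 ‖ R_L = (9.44 × 3.07)/(9.44 + 3.07) = 2.317 MΩ.
Voltage divider with the loaded lower leg: V_out = 13.1 × 2.317/(77.0 + 2.317) = 13.1 × 0.02921 = 0.3826 V.

V_out ≈ 0.383 V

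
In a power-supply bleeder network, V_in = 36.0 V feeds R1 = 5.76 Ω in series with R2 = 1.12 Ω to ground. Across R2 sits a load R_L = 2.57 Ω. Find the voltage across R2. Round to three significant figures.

V_out ≈ 4.29 V

First combine the lower leg with the load: R2 ‖ R_L = 0.7801 Ω.
Voltage divider with the loaded lower leg: V_out = 36.0 × 0.7801/(5.76 + 0.7801) = 36.0 × 0.1193 = 4.294 V.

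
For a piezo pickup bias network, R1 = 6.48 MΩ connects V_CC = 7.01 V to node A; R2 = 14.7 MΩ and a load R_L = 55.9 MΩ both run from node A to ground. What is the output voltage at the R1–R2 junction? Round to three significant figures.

V_out ≈ 4.50 V

R2 ‖ R_L = (14.7 × 55.9)/(14.7 + 55.9) = 11.64 MΩ.
Voltage divider with the loaded lower leg: V_out = 7.01 × 11.64/(6.48 + 11.64) = 7.01 × 0.6424 = 4.503 V.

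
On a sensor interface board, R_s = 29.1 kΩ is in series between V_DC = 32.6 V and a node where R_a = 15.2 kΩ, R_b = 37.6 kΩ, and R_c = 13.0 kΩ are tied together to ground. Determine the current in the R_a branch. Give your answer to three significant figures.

I ≈ 0.362 mA

Parallel bank: R_p = 1/(1/15.2 + 1/37.6 + 1/13.0) = 5.906 kΩ.
V_A by voltage divider: V_A = 32.6 × 5.906/(29.1 + 5.906) = 5.500 V.
Branch current I = V_A/R_a = 5.500/15.2 = 0.3619 mA.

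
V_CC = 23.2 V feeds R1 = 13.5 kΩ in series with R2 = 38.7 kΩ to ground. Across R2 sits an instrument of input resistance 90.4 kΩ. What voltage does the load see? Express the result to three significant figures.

R2 ‖ R_L = (38.7 × 90.4)/(38.7 + 90.4) = 27.10 kΩ.
Voltage divider with the loaded lower leg: V_out = 23.2 × 27.10/(13.5 + 27.10) = 23.2 × 0.6675 = 15.49 V.
(Unloaded it would be 17.2 V; the load pulls it down.)

V_out ≈ 15.5 V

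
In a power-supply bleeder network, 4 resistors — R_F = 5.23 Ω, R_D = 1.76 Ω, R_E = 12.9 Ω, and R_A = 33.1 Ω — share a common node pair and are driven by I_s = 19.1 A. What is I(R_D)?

Conductances: ΣG = 1/5.23 + 1/1.76 + 1/12.9 + 1/33.1 = 0.8671 (1/Ω).
Current divider: I(R_D) = I_s · G_k/ΣG = 19.1 × (0.5682/0.8671) = 19.1 × 0.6553 = 12.52 A.

I ≈ 12.5 A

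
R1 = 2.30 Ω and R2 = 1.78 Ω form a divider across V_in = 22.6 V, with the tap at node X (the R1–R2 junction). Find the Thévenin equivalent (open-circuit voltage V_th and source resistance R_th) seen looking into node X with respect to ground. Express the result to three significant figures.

Open-circuit (no load on X): V_th = V_in · R2/(R1 + R2) = 22.6 × 1.78/(2.300 + 1.78) = 9.860 V.
With V_in suppressed (replaced by a short), R_th = R1 ‖ R2 = (2.300 × 1.78)/(2.300 + 1.78) = 1.003 Ω.

V_th ≈ 9.86 V, R_th ≈ 1.00 Ω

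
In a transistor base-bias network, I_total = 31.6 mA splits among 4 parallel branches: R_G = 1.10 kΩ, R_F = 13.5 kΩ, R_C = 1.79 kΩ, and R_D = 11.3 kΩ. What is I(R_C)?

I ≈ 10.8 mA

Conductances: ΣG = 1/1.10 + 1/13.5 + 1/1.79 + 1/11.3 = 1.630 (1/kΩ).
Current divider: I(R_C) = I_total · G_k/ΣG = 31.6 × (0.5587/1.630) = 31.6 × 0.3427 = 10.83 mA.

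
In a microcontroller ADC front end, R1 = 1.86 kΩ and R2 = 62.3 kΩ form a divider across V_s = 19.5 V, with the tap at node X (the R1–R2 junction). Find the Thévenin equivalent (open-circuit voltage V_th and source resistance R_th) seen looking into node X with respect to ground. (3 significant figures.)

V_th ≈ 18.9 V, R_th ≈ 1.81 kΩ

V_th is the unloaded tap voltage: V_s · R2/(R1+R2) = 19.5 × 0.9710 = 18.93 V.
With V_s suppressed (replaced by a short), R_th = R1 ‖ R2 = (1.860 × 62.3)/(1.860 + 62.3) = 1.806 kΩ.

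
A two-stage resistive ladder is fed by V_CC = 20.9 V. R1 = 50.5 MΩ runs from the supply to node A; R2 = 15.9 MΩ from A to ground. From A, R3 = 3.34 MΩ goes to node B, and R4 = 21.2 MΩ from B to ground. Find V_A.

V_A ≈ 3.35 V

Node A sees R2 in parallel with the series input of stage 2, R3 + R4 = 24.54 MΩ.
Effective lower resistance at A: R2 ‖ 24.54 = 9.649 MΩ.
First divider: V_A = V_CC · 9.649/(50.5 + 9.649) = 3.353 V.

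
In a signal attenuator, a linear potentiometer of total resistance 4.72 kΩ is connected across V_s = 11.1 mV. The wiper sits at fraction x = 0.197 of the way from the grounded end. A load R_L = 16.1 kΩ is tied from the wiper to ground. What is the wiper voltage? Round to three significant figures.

V_out ≈ 2.09 mV

Split the track: R_lower = x·R_p = 0.9298 kΩ, R_upper = (1−x)·R_p = 3.790 kΩ.
R_L loads the lower segment: effective lower R = 0.8791 kΩ.
V_out = 11.1 × 0.8791/(3.790 + 0.8791) = 2.090 mV.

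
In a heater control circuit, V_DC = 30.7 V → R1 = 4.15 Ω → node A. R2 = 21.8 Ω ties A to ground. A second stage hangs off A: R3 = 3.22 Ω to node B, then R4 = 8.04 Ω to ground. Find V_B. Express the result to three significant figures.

V_B ≈ 14.1 V

The second stage (R3 + R4 = 11.26 Ω) loads node A in parallel with R2.
Effective lower resistance at A: R2 ‖ 11.26 = 7.425 Ω.
First divider: V_A = V_DC · 7.425/(4.15 + 7.425) = 19.69 V.
Stage 2 is unloaded, so V_B = V_A · R4/(R3+R4) = 19.69 × 8.04/11.26 = 14.06 V.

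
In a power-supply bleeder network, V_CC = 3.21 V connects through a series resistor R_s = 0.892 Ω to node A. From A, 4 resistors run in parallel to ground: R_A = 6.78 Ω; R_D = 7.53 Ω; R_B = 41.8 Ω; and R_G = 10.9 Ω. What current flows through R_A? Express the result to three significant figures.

Equivalent of the parallel group: R_p = 2.525 Ω.
V_A = 3.21 × 2.525/3.417 = 2.372 V.
I(R_A) = V_A / R_A = 2.372/6.78 = 0.3499 A.
(Check via current divider: I_total = 0.9393 A; share G_k/ΣG = 0.3725 → same result.)

I ≈ 0.350 A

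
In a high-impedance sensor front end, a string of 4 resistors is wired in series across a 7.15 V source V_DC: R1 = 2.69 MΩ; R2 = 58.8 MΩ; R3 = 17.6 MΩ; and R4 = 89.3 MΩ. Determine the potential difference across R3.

Total series resistance ΣR = 2.69 + 58.8 + 17.6 + 89.3 = 168.4 MΩ.
V = V_DC · R/ΣR = 7.15 × 0.1045 = 0.7473 V.

V ≈ 0.747 V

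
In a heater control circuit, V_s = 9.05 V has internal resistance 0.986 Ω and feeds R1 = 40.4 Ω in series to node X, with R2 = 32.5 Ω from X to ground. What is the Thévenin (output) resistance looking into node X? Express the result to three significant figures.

R1' = 0.986 + 40.4 = 41.39 Ω (source resistance + R1).
Looking into X with the source shorted: R_th = R1'·R2/(R1'+R2) = 41.39 × 32.5/73.89 = 18.20 Ω.

R_th ≈ 18.2 Ω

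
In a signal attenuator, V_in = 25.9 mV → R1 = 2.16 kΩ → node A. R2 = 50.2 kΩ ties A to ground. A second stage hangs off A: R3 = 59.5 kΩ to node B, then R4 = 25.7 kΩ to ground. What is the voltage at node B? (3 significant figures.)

V_B ≈ 7.31 mV

Looking into the second stage from A: R3 + R4 = 85.20 kΩ appears in parallel with R2.
R2 ‖ (R3+R4) = 31.59 kΩ.
First divider: V_A = V_in · 31.59/(2.16 + 31.59) = 24.24 mV.
Then the unloaded second divider: V_B = V_A × R4/(R3+R4) = 24.24 × 0.3016 = 7.313 mV.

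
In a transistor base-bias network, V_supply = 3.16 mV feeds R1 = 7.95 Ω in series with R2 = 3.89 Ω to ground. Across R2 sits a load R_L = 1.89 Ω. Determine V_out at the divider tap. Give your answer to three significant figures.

R2 ‖ R_L = (3.89 × 1.89)/(3.89 + 1.89) = 1.272 Ω.
Then V_out = V_supply · R2'/(R1 + R2') = 3.16 × 1.272/9.222 = 0.4359 mV.

V_out ≈ 0.436 mV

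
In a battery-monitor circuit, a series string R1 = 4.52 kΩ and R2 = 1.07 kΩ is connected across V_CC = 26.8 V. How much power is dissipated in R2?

Series current I = V_CC/ΣR = 26.8/5.590 = 4.794 mA.
P = I²R = 22.99 × 1.07 = 24.59 mW.

P ≈ 24.6 mW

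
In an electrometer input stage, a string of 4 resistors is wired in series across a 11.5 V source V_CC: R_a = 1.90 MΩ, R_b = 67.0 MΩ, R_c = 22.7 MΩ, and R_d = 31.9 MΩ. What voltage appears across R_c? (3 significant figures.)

V ≈ 2.11 V

Total series resistance ΣR = 1.90 + 67.0 + 22.7 + 31.9 = 123.5 MΩ.
Voltage divider: V = V_CC · (22.70 / 123.5) = 11.5 × 0.1838 = 2.114 V.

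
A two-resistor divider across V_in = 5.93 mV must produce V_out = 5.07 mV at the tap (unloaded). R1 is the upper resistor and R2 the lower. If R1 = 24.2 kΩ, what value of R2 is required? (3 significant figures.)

V_out/V_in = R2/(R1+R2) = 0.8550.
So R2 = R1 · V_out/(V_in − V_out) = 24.2 × 5.07/(5.93 − 5.07) = 24.2 × 5.895 = 142.7 kΩ.

R2 ≈ 143 kΩ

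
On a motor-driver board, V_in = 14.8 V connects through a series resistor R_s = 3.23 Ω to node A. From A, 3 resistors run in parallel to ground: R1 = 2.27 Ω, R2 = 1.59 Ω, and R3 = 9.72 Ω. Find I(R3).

I ≈ 0.318 A

Parallel bank: R_p = 1/(1/2.27 + 1/1.59 + 1/9.72) = 0.8530 Ω.
Node voltage V_A = V_in · R_p/(R_s + R_p) = 14.8 × 0.2089 = 3.092 V.
Branch current I = V_A/R3 = 3.092/9.72 = 0.3181 A.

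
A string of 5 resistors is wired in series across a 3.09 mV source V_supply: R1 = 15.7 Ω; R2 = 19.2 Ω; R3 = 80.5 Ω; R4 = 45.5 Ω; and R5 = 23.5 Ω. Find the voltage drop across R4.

V ≈ 0.762 mV

ΣR = 15.7 + 19.2 + 80.5 + 45.5 + 23.5 = 184.4 Ω.
V = V_supply · R/ΣR = 3.09 × 0.2467 = 0.7624 mV.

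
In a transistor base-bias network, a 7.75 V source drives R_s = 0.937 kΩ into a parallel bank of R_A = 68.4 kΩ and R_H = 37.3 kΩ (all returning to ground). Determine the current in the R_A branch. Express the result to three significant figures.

I ≈ 0.109 mA

Equivalent of the parallel group: R_p = 24.14 kΩ.
V_A by voltage divider: V_A = 7.75 × 24.14/(0.937 + 24.14) = 7.460 V.
I(R_A) = V_A / R_A = 7.460/68.4 = 0.1091 mA.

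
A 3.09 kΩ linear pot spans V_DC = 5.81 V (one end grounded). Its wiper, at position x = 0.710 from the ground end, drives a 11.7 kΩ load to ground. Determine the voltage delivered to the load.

Lower segment x·R_p = 2.194 kΩ; upper segment (1−x)·R_p = 0.8961 kΩ.
(x·R_p) ‖ R_L = 1.847 kΩ.
Then V_out = V_DC · 1.847/(0.8961 + 1.847) = 3.912 V.

V_out ≈ 3.91 V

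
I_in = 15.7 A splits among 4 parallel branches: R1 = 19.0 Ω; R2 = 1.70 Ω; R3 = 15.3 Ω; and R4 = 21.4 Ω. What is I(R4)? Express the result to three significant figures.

I ≈ 0.974 A

Conductances: ΣG = 1/19.0 + 1/1.70 + 1/15.3 + 1/21.4 = 0.7530 (1/Ω).
Current divider: I(R4) = I_in · G_k/ΣG = 15.7 × (0.04673/0.7530) = 15.7 × 0.06206 = 0.9744 A.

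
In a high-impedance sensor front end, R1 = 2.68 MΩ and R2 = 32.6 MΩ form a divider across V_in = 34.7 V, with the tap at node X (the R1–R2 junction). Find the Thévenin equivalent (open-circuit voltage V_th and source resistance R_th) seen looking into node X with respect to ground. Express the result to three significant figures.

V_th ≈ 32.1 V, R_th ≈ 2.48 MΩ

With X open, the divider is unloaded: V_th = 34.7 × 32.6/35.28 = 32.06 V.
With V_in suppressed (replaced by a short), R_th = R1 ‖ R2 = (2.680 × 32.6)/(2.680 + 32.6) = 2.476 MΩ.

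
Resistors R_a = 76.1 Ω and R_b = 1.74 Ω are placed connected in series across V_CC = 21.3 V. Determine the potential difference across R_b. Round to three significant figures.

V ≈ 0.476 V

ΣR = 76.1 + 1.74 = 77.84 Ω.
Voltage divider: V = V_CC · (1.740 / 77.84) = 21.3 × 0.02235 = 0.4761 V.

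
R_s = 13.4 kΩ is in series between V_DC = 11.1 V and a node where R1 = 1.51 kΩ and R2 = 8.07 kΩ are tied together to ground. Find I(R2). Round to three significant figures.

I ≈ 0.119 mA

Combine the parallel branches: R_p = (1/1.51 + 1/8.07)⁻¹ = 1.272 kΩ.
V_A = 11.1 × 1.272/14.67 = 0.9623 V.
I(R2) = V_A / R2 = 0.9623/8.07 = 0.1192 mA.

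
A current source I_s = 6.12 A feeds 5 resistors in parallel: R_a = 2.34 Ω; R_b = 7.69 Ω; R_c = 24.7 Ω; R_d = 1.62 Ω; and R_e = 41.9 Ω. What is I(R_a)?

Total conductance ΣG = 1/2.34 + 1/7.69 + 1/24.7 + 1/1.62 + 1/41.9 = 1.239 (units of 1/Ω).
R_a takes the fraction G_k/ΣG = 0.4274/1.239 = 0.3449, so I = 6.12 × 0.3449 = 2.111 A.

I ≈ 2.11 A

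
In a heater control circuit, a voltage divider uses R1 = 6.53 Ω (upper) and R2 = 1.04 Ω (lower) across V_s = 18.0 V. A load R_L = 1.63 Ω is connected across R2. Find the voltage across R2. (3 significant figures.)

V_out ≈ 1.60 V

R2 ‖ R_L = (1.04 × 1.63)/(1.04 + 1.63) = 0.6349 Ω.
Then V_out = V_s · R2'/(R1 + R2') = 18.0 × 0.6349/7.165 = 1.595 V.
(Unloaded it would be 2.47 V; the load pulls it down.)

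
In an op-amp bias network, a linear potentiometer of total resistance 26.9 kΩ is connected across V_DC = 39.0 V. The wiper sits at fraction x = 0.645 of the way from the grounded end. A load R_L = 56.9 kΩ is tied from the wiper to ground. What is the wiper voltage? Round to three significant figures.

V_out ≈ 22.7 V

The pot divides into 9.549 kΩ above the wiper and 17.35 kΩ below.
(x·R_p) ‖ R_L = 13.30 kΩ.
Then V_out = V_DC · 13.30/(9.549 + 13.30) = 22.70 V.
(Unloaded: V_out = x·V_DC = 25.2 V.)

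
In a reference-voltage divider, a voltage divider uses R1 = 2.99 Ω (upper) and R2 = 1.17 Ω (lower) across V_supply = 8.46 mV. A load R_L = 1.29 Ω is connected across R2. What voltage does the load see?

V_out ≈ 1.44 mV

The load sits in parallel with R2, giving an effective lower resistance R2' = R2·R_L/(R2+R_L) = 0.6135 Ω.
Then V_out = V_supply · R2'/(R1 + R2') = 8.46 × 0.6135/3.604 = 1.440 mV.
(Unloaded it would be 2.38 mV; the load pulls it down.)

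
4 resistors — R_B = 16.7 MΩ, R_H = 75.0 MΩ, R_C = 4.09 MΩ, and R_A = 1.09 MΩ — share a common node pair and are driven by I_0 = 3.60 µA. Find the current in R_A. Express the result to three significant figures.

I ≈ 2.67 µA

Total conductance ΣG = 1/16.7 + 1/75.0 + 1/4.09 + 1/1.09 = 1.235 (units of 1/MΩ).
R_A takes the fraction G_k/ΣG = 0.9174/1.235 = 0.7428, so I = 3.60 × 0.7428 = 2.674 µA.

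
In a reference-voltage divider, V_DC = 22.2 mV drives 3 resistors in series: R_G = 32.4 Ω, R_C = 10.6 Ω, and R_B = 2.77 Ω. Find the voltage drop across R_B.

V ≈ 1.34 mV

Total series resistance ΣR = 32.4 + 10.6 + 2.77 = 45.77 Ω.
V = V_DC · R/ΣR = 22.2 × 0.06052 = 1.344 mV.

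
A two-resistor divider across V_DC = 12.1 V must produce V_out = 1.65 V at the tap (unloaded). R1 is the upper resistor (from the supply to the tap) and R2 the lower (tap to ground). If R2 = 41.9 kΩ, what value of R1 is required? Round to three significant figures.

Required fraction k = V_out/V_DC = 0.1364.
Rearranging, R1 = R2·(1−k)/k = 41.9 × 6.333 = 265.4 kΩ.

R1 ≈ 265 kΩ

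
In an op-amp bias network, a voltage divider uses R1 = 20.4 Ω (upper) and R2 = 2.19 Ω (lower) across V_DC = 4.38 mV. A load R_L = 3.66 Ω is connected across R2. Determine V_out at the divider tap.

V_out ≈ 0.276 mV

The load sits in parallel with R2, giving an effective lower resistance R2' = R2·R_L/(R2+R_L) = 1.370 Ω.
Now apply the divider: V_out = 4.38 × 0.06294 = 0.2757 mV.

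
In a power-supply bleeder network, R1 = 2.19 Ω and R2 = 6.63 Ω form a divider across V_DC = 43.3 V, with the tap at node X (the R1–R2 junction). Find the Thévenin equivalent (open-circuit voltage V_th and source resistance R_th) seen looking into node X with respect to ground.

V_th ≈ 32.5 V, R_th ≈ 1.65 Ω

With X open, the divider is unloaded: V_th = 43.3 × 6.63/8.820 = 32.55 V.
With V_DC suppressed (replaced by a short), R_th = R1 ‖ R2 = (2.190 × 6.63)/(2.190 + 6.63) = 1.646 Ω.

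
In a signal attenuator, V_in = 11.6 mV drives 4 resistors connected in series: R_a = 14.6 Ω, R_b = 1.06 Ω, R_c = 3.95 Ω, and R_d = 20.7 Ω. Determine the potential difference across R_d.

Total series resistance ΣR = 14.6 + 1.06 + 3.95 + 20.7 = 40.31 Ω.
Voltage divider: V = V_in · (20.70 / 40.31) = 11.6 × 0.5135 = 5.957 mV.

V ≈ 5.96 mV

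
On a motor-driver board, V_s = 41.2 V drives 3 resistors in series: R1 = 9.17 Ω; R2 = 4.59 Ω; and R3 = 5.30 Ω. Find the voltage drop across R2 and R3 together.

Total series resistance ΣR = 9.17 + 4.59 + 5.30 = 19.06 Ω.
R_{R2..R3} = 4.59 + 5.30 = 9.890 Ω.
V = V_s · R/ΣR = 41.2 × 0.5189 = 21.38 V.

V ≈ 21.4 V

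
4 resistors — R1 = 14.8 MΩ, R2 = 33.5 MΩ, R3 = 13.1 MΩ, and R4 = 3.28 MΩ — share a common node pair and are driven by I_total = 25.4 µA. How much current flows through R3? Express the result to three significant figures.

I ≈ 4.05 µA

Total conductance ΣG = 1/14.8 + 1/33.5 + 1/13.1 + 1/3.28 = 0.4786 (units of 1/MΩ).
Current divider: I(R3) = I_total · G_k/ΣG = 25.4 × (0.07634/0.4786) = 25.4 × 0.1595 = 4.051 µA.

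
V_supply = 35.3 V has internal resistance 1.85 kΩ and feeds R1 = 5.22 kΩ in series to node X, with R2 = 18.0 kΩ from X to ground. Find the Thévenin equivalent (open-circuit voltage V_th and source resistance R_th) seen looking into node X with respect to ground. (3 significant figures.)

R1' = 1.85 + 5.22 = 7.070 kΩ (source resistance + R1).
V_th is the unloaded tap voltage: V_supply · R2/(R1'+R2) = 35.3 × 0.7180 = 25.35 V.
With V_supply suppressed (replaced by a short), R_th = R1' ‖ R2 = (7.070 × 18.0)/(7.070 + 18.0) = 5.076 kΩ.

V_th ≈ 25.3 V, R_th ≈ 5.08 kΩ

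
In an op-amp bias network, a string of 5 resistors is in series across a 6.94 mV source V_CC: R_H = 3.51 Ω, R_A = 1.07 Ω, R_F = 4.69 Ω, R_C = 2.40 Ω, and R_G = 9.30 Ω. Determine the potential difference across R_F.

ΣR = 3.51 + 1.07 + 4.69 + 2.40 + 9.30 = 20.97 Ω.
V = V_CC · R/ΣR = 6.94 × 0.2237 = 1.552 mV.

V ≈ 1.55 mV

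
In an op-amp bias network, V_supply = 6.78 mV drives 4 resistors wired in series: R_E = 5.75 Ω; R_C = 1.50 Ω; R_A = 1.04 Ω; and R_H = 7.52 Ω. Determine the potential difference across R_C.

V ≈ 0.643 mV

ΣR = 5.75 + 1.50 + 1.04 + 7.52 = 15.81 Ω.
Voltage divider: V = V_supply · (1.500 / 15.81) = 6.78 × 0.09488 = 0.6433 mV.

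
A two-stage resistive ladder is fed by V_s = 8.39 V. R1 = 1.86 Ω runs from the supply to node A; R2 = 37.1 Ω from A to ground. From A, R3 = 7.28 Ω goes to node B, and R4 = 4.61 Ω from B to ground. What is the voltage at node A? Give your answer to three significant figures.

Node A sees R2 in parallel with the series input of stage 2, R3 + R4 = 11.89 Ω.
Effective lower resistance at A: R2 ‖ 11.89 = 9.004 Ω.
First divider: V_A = V_s · 9.004/(1.86 + 9.004) = 6.954 V.

V_A ≈ 6.95 V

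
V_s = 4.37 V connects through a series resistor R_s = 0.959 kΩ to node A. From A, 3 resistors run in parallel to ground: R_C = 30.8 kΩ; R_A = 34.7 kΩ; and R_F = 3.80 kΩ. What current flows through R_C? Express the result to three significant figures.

I ≈ 0.108 mA

Combine the parallel branches: R_p = (1/30.8 + 1/34.7 + 1/3.80)⁻¹ = 3.082 kΩ.
Node voltage V_A = V_s · R_p/(R_s + R_p) = 4.37 × 0.7627 = 3.333 V.
I(R_C) = V_A / R_C = 3.333/30.8 = 0.1082 mA.
(Equivalently: I_total = 1.081 mA, then current-divider fraction G_k/ΣG = 0.1001.)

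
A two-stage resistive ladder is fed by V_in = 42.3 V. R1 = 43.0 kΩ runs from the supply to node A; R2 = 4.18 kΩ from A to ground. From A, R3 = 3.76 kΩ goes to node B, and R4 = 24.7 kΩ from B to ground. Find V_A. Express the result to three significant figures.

V_A ≈ 3.31 V

Looking into the second stage from A: R3 + R4 = 28.46 kΩ appears in parallel with R2.
Effective lower resistance at A: R2 ‖ 28.46 = 3.645 kΩ.
V_A = 42.3 × 3.645/(43.0 + 3.645) = 3.305 V.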